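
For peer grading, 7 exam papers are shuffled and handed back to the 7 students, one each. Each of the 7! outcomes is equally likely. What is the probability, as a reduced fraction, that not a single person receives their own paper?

Favorable outcomes: !7 = 1854.
Total outcomes: 7! = 5040.
Probability = 1854/5040 = 103/280.

103/280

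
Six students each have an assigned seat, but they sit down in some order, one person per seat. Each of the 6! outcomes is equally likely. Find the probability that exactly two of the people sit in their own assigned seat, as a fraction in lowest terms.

Favorable outcomes: C(6,2)·!4 = 15·9 = 135.
Total outcomes: 6! = 720.
Probability = 135/720 = 3/16.

3/16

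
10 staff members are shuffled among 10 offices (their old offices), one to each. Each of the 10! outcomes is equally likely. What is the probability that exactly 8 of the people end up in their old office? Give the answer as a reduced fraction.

Favorable outcomes: C(10,8)·!2 = 45·1 = 45.
Total outcomes: 10! = 3628800.
Probability = 45/3628800 = 1/80640.

1/80640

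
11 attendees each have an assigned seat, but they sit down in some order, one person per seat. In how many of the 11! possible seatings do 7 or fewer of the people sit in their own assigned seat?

39916414

Sum C(11,i)·!(11-i) for i = 0..7:
  i=0: C(11,0)·!11 = 1·14684570 = 14684570
  i=1: C(11,1)·!10 = 11·1334961 = 14684571
  i=2: C(11,2)·!9 = 55·133496 = 7342280
  i=3: C(11,3)·!8 = 165·14833 = 2447445
  i=4: C(11,4)·!7 = 330·1854 = 611820
  i=5: C(11,5)·!6 = 462·265 = 122430
  i=6: C(11,6)·!5 = 462·44 = 20328
  i=7: C(11,7)·!4 = 330·9 = 2970
Total = 39916414.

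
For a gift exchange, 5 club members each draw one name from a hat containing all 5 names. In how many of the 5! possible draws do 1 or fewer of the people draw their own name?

# with exactly i fixed is C(5,i)·!(5-i); sum over i=0..1:
  i=0: C(5,0)·!5 = 1·44 = 44
  i=1: C(5,1)·!4 = 5·9 = 45
Total = 89.

89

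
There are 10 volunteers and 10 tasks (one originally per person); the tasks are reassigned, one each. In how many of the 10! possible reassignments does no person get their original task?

!10 is the nearest integer to 10!/e.
10! = 3628800, and 3628800/e ≈ 1334960.92, so !10 = 1334961.

1334961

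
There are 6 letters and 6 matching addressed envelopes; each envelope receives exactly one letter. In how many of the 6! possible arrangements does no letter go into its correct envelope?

265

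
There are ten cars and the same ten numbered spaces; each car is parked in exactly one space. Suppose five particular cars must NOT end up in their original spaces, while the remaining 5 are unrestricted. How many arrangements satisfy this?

2170680

Let A_j be the event that the j-th constrained one is fixed. By inclusion-exclusion over the 5 events:
Σ_{j=0}^{5} (-1)^j C(5,j)(10-j)!
= C(5,0)·10! - C(5,1)·9! + C(5,2)·8! - C(5,3)·7! + C(5,4)·6! - C(5,5)·5!
= 3628800 - 1814400 + 403200 - 50400 + 3600 - 120
= 2170680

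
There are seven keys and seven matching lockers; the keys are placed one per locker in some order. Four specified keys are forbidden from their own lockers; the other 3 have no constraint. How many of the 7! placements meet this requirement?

Let A_j be the event that the j-th constrained one is fixed. By inclusion-exclusion over the 4 events:
Σ_{j=0}^{4} (-1)^j C(4,j)(7-j)!
= C(4,0)·7! - C(4,1)·6! + C(4,2)·5! - C(4,3)·4! + C(4,4)·3!
= 5040 - 2880 + 720 - 96 + 6
= 2790

2790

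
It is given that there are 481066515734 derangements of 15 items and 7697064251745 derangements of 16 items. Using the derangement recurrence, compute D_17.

130850092279664

D_17 = (17-1)·(D_16 + D_15) = 16·(7697064251745 + 481066515734) = 16·8178130767479 = 130850092279664.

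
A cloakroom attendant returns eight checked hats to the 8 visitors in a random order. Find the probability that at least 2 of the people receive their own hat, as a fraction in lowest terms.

2131/8064

Favorable outcomes: Σ_{i≥2} C(8,i)·!(8-i) = 28·265 + 56·44 + 70·9 + 56·2 + 28·1 + 8·0 + 1·1 = 10655.
Total outcomes: 8! = 40320.
Probability = 10655/40320 = 2131/8064.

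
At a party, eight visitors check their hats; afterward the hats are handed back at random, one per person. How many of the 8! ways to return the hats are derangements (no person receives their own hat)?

The subfactorial !8 = [8!/e] (nearest integer).
8! = 40320, and 40320/e ≈ 14832.90, so !8 = 14833.

14833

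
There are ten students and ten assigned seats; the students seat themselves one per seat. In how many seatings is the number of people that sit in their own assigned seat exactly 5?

11088

Pick the 5 fixed positions: C(10,5) = 252 ways.
The other 5 form a derangement: !5 = 44.
Total: 252 × 44 = 11088.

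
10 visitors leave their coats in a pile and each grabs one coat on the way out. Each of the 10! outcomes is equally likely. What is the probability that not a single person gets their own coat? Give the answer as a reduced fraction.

Favorable outcomes: !10 = 1334961.
Total outcomes: 10! = 3628800.
Probability = 1334961/3628800 = 16481/44800.

16481/44800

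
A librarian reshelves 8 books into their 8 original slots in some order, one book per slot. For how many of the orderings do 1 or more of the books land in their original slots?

Sum C(8,i)·!(8-i) for i = 1..8:
  i=1: C(8,1)·!7 = 8·1854 = 14832
  i=2: C(8,2)·!6 = 28·265 = 7420
  i=3: C(8,3)·!5 = 56·44 = 2464
  i=4: C(8,4)·!4 = 70·9 = 630
  i=5: C(8,5)·!3 = 56·2 = 112
  i=6: C(8,6)·!2 = 28·1 = 28
  i=7: C(8,7)·!1 = 8·0 = 0
  i=8: C(8,8)·!0 = 1·1 = 1
Total = 25487.

25487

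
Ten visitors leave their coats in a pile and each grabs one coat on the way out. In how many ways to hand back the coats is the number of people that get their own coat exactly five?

11088

Pick the 5 fixed positions: C(10,5) = 252 ways.
The other 5 form a derangement: !5 = 44.
Total: 252 × 44 = 11088.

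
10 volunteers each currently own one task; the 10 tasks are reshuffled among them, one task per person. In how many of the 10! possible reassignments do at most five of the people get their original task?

3626624

# with exactly i fixed is C(10,i)·!(10-i); sum over i=0..5:
  i=0: C(10,0)·!10 = 1·1334961 = 1334961
  i=1: C(10,1)·!9 = 10·133496 = 1334960
  i=2: C(10,2)·!8 = 45·14833 = 667485
  i=3: C(10,3)·!7 = 120·1854 = 222480
  i=4: C(10,4)·!6 = 210·265 = 55650
  i=5: C(10,5)·!5 = 252·44 = 11088
Total = 3626624.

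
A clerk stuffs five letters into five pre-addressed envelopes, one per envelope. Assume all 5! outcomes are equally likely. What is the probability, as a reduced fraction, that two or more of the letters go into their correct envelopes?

31/120

Favorable outcomes: Σ_{i≥2} C(5,i)·!(5-i) = 10·2 + 10·1 + 5·0 + 1·1 = 31.
Total outcomes: 5! = 120.
Probability = 31/120 = 31/120.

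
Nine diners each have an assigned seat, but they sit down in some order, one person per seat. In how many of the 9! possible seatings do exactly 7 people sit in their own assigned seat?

36

Pick the 7 fixed positions: C(9,7) = 36 ways.
The remaining 2 must be deranged: !2 = 1.
Total: 36 × 1 = 36.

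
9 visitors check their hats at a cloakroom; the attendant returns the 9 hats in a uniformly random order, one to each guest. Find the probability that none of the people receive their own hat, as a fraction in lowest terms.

16687/45360

Favorable outcomes: !9 = 133496.
Total outcomes: 9! = 362880.
Probability = 133496/362880 = 16687/45360.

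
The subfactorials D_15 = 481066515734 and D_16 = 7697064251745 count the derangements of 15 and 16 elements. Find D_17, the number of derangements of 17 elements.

130850092279664

D_17 = (17-1)·(D_16 + D_15) = 16·(7697064251745 + 481066515734) = 16·8178130767479 = 130850092279664.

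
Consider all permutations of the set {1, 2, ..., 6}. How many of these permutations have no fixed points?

The subfactorial !6 = [6!/e] (nearest integer).
6! = 720, and 720/e ≈ 264.87, so !6 = 265.

265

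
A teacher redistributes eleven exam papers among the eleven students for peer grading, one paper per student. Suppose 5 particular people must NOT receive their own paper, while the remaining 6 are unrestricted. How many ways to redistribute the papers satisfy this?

Inclusion-exclusion on the 5 forbidden self-matches:
Σ_{j=0}^{5} (-1)^j C(5,j)(11-j)!
= C(5,0)·11! - C(5,1)·10! + C(5,2)·9! - C(5,3)·8! + C(5,4)·7! - C(5,5)·6!
= 39916800 - 18144000 + 3628800 - 403200 + 25200 - 720
= 25022880

25022880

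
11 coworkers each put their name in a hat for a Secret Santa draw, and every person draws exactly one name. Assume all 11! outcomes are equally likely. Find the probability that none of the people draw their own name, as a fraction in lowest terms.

1468457/3991680

Favorable outcomes: !11 = 14684570.
Total outcomes: 11! = 39916800.
Probability = 14684570/39916800 = 1468457/3991680.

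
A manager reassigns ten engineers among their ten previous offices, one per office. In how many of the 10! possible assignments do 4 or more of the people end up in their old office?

68914

# with exactly i fixed is C(10,i)·!(10-i); sum over i=4..10:
  i=4: C(10,4)·!6 = 210·265 = 55650
  i=5: C(10,5)·!5 = 252·44 = 11088
  i=6: C(10,6)·!4 = 210·9 = 1890
  i=7: C(10,7)·!3 = 120·2 = 240
  i=8: C(10,8)·!2 = 45·1 = 45
  i=9: C(10,9)·!1 = 10·0 = 0
  i=10: C(10,10)·!0 = 1·1 = 1
Total = 68914.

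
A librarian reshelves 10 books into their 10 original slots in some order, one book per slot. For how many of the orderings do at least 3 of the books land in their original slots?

# with exactly i fixed is C(10,i)·!(10-i); sum over i=3..10:
  i=3: C(10,3)·!7 = 120·1854 = 222480
  i=4: C(10,4)·!6 = 210·265 = 55650
  i=5: C(10,5)·!5 = 252·44 = 11088
  i=6: C(10,6)·!4 = 210·9 = 1890
  i=7: C(10,7)·!3 = 120·2 = 240
  i=8: C(10,8)·!2 = 45·1 = 45
  i=9: C(10,9)·!1 = 10·0 = 0
  i=10: C(10,10)·!0 = 1·1 = 1
Total = 291394.

291394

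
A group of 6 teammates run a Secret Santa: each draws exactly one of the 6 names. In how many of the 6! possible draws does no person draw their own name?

265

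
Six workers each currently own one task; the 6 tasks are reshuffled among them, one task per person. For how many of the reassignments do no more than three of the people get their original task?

# with exactly i fixed is C(6,i)·!(6-i); sum over i=0..3:
  i=0: C(6,0)·!6 = 1·265 = 265
  i=1: C(6,1)·!5 = 6·44 = 264
  i=2: C(6,2)·!4 = 15·9 = 135
  i=3: C(6,3)·!3 = 20·2 = 40
Total = 704.

704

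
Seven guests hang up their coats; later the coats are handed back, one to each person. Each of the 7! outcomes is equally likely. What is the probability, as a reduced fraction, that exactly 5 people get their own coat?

Favorable outcomes: C(7,5)·!2 = 21·1 = 21.
Total outcomes: 7! = 5040.
Probability = 21/5040 = 1/240.

1/240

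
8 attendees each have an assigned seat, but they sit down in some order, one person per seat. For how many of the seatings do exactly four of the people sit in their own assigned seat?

Choose which 4 of the 8 are fixed: C(8,4) = 70.
The remaining 4 must be deranged: !4 = 9.
Total: 70 × 9 = 630.

630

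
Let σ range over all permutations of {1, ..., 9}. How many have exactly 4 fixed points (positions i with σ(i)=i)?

5544

Pick the 4 fixed positions: C(9,4) = 126 ways.
The remaining 5 must be deranged: !5 = 44.
Total: 126 × 44 = 5544.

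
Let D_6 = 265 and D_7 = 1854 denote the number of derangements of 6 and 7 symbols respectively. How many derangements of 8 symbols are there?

D_8 = (8-1)·(D_7 + D_6) = 7·(1854 + 265) = 7·2119 = 14833.

14833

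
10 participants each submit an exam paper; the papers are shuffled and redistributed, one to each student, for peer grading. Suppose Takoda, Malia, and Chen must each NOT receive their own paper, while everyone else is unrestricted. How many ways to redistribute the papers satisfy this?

Inclusion-exclusion on the 3 forbidden self-matches:
Σ_{j=0}^{3} (-1)^j C(3,j)(10-j)!
= C(3,0)·10! - C(3,1)·9! + C(3,2)·8! - C(3,3)·7!
= 3628800 - 1088640 + 120960 - 5040
= 2656080

2656080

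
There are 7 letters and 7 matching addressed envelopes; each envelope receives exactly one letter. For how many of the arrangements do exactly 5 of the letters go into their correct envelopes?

21

Choose which 5 of the 7 are fixed: C(7,5) = 21.
The remaining 2 must be deranged: !2 = 1.
Total: 21 × 1 = 21.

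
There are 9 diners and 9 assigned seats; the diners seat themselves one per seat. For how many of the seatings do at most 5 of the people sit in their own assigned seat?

362675

# with exactly i fixed is C(9,i)·!(9-i); sum over i=0..5:
  i=0: C(9,0)·!9 = 1·133496 = 133496
  i=1: C(9,1)·!8 = 9·14833 = 133497
  i=2: C(9,2)·!7 = 36·1854 = 66744
  i=3: C(9,3)·!6 = 84·265 = 22260
  i=4: C(9,4)·!5 = 126·44 = 5544
  i=5: C(9,5)·!4 = 126·9 = 1134
Total = 362675.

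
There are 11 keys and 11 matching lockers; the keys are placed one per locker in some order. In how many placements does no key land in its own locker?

Use !n = (n-1)(!(n-1) + !(n-2)).
!11 = 10·(1334961 + 133496) = 10·1468457 = 14684570

14684570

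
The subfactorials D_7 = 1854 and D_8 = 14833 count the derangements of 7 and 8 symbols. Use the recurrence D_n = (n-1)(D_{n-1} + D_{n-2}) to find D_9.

D_9 = (9-1)·(D_8 + D_7) = 8·(14833 + 1854) = 8·16687 = 133496.

133496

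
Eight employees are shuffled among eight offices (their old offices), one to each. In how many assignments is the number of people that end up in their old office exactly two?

7420

Choose which 2 of the 8 are fixed: C(8,2) = 28.
The other 6 form a derangement: !6 = 265.
Total: 28 × 265 = 7420.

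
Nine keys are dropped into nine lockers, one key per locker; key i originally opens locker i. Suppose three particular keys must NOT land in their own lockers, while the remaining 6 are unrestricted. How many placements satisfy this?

256320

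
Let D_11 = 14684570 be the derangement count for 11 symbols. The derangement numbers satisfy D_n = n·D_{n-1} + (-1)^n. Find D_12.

D_12 = 12·14684570 + 1 = 176214841.

176214841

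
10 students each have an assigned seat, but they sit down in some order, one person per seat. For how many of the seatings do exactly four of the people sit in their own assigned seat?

55650

Pick the 4 fixed positions: C(10,4) = 210 ways.
The other 6 form a derangement: !6 = 265.
Total: 210 × 265 = 55650.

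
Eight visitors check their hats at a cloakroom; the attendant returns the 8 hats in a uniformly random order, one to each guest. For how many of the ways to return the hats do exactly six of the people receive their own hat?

28

Choose which 6 of the 8 are fixed: C(8,6) = 28.
The remaining 2 must be deranged: !2 = 1.
Total: 28 × 1 = 28.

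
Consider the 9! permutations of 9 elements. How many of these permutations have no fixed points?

133496

The subfactorial !9 = [9!/e] (nearest integer).
9! = 362880, and 362880/e ≈ 133496.09, so !9 = 133496.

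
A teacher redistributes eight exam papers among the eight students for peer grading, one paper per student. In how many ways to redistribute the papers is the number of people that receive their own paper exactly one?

Pick the single fixed position: C(8,1) = 8 ways.
The other 7 form a derangement: !7 = 1854.
Total: 8 × 1854 = 14832.

14832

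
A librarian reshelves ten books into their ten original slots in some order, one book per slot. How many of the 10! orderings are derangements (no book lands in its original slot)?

1334961

!10 is the nearest integer to 10!/e.
10! = 3628800, and 3628800/e ≈ 1334960.92, so !10 = 1334961.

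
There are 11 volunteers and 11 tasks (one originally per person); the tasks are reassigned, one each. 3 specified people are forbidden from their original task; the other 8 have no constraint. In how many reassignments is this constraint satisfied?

Inclusion-exclusion on the 3 forbidden self-matches:
Σ_{j=0}^{3} (-1)^j C(3,j)(11-j)!
= C(3,0)·11! - C(3,1)·10! + C(3,2)·9! - C(3,3)·8!
= 39916800 - 10886400 + 1088640 - 40320
= 30078720

30078720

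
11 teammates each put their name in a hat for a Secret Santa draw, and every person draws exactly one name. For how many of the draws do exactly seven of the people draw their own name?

Pick the 7 fixed positions: C(11,7) = 330 ways.
The remaining 4 must be deranged: !4 = 9.
Total: 330 × 9 = 2970.

2970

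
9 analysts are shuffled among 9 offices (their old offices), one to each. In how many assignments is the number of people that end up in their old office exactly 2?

66744

Pick the 2 fixed positions: C(9,2) = 36 ways.
The other 7 form a derangement: !7 = 1854.
Total: 36 × 1854 = 66744.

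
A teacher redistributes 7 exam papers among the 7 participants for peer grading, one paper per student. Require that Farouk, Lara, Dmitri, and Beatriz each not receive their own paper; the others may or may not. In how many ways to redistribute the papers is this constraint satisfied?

Inclusion-exclusion on the 4 forbidden self-matches:
Σ_{j=0}^{4} (-1)^j C(4,j)(7-j)!
= C(4,0)·7! - C(4,1)·6! + C(4,2)·5! - C(4,3)·4! + C(4,4)·3!
= 5040 - 2880 + 720 - 96 + 6
= 2790

2790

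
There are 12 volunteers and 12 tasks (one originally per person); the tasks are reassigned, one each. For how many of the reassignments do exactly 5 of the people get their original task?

Choose which 5 of the 12 are fixed: C(12,5) = 792.
The other 7 form a derangement: !7 = 1854.
Total: 792 × 1854 = 1468368.

1468368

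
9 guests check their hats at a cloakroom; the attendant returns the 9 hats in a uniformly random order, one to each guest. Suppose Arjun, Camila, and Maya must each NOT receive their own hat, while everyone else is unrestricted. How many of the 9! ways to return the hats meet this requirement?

Inclusion-exclusion on the 3 forbidden self-matches:
Σ_{j=0}^{3} (-1)^j C(3,j)(9-j)!
= C(3,0)·9! - C(3,1)·8! + C(3,2)·7! - C(3,3)·6!
= 362880 - 120960 + 15120 - 720
= 256320

256320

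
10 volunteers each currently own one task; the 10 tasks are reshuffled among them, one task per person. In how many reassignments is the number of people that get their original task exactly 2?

667485

Pick the 2 fixed positions: C(10,2) = 45 ways.
The remaining 8 must be deranged: !8 = 14833.
Total: 45 × 14833 = 667485.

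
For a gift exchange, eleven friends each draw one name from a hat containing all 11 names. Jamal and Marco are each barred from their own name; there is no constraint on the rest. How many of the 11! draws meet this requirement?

33022080

Let A_j be the event that the j-th constrained one is fixed. By inclusion-exclusion over the 2 events:
Σ_{j=0}^{2} (-1)^j C(2,j)(11-j)!
= C(2,0)·11! - C(2,1)·10! + C(2,2)·9!
= 39916800 - 7257600 + 362880
= 33022080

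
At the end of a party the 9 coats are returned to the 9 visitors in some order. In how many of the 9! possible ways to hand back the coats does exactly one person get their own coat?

Pick the single fixed position: C(9,1) = 9 ways.
The other 8 form a derangement: !8 = 14833.
Total: 9 × 14833 = 133497.

133497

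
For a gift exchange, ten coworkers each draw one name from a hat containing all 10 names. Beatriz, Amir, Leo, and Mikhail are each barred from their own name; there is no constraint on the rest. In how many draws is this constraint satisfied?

Inclusion-exclusion on the 4 forbidden self-matches:
Σ_{j=0}^{4} (-1)^j C(4,j)(10-j)!
= C(4,0)·10! - C(4,1)·9! + C(4,2)·8! - C(4,3)·7! + C(4,4)·6!
= 3628800 - 1451520 + 241920 - 20160 + 720
= 2399760

2399760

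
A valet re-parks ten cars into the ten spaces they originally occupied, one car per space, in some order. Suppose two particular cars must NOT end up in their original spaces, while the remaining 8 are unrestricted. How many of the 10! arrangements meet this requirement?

Inclusion-exclusion on the 2 forbidden self-matches:
Σ_{j=0}^{2} (-1)^j C(2,j)(10-j)!
= C(2,0)·10! - C(2,1)·9! + C(2,2)·8!
= 3628800 - 725760 + 40320
= 2943360

2943360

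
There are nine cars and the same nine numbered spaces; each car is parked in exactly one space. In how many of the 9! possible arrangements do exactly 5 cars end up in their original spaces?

1134

Pick the 5 fixed positions: C(9,5) = 126 ways.
The remaining 4 must be deranged: !4 = 9.
Total: 126 × 9 = 1134.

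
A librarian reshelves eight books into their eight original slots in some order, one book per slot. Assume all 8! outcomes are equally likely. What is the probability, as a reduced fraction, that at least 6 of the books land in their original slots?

Favorable outcomes: Σ_{i≥6} C(8,i)·!(8-i) = 28·1 + 8·0 + 1·1 = 29.
Total outcomes: 8! = 40320.
Probability = 29/40320 = 29/40320.

29/40320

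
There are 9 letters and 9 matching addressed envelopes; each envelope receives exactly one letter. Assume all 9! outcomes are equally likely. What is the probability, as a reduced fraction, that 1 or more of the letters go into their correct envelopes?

28673/45360

Favorable outcomes: Σ_{i≥1} C(9,i)·!(9-i) = 9·14833 + 36·1854 + 84·265 + 126·44 + 126·9 + 84·2 + 36·1 + 9·0 + 1·1 = 229384.
Total outcomes: 9! = 362880.
Probability = 229384/362880 = 28673/45360.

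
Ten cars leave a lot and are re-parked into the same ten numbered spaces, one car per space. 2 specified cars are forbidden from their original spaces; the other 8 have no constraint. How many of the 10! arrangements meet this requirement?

2943360

Inclusion-exclusion on the 2 forbidden self-matches:
Σ_{j=0}^{2} (-1)^j C(2,j)(10-j)!
= C(2,0)·10! - C(2,1)·9! + C(2,2)·8!
= 3628800 - 725760 + 40320
= 2943360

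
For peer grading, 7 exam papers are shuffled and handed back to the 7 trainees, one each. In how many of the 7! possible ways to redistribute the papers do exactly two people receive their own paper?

924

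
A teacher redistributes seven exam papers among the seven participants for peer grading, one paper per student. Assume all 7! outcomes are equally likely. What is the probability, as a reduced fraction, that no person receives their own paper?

103/280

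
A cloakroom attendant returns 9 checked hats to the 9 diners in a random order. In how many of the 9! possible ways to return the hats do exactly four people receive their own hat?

5544

Choose which 4 of the 9 are fixed: C(9,4) = 126.
The other 5 form a derangement: !5 = 44.
Total: 126 × 44 = 5544.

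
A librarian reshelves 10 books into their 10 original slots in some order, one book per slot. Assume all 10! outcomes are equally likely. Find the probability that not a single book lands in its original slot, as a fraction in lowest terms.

16481/44800

Favorable outcomes: !10 = 1334961.
Total outcomes: 10! = 3628800.
Probability = 1334961/3628800 = 16481/44800.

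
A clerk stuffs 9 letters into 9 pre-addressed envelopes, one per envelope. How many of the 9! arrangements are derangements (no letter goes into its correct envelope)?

133496

Recurrence: !9 = 9·!8 + (-1)^9.
!9 = 9·14833 - 1 = 133496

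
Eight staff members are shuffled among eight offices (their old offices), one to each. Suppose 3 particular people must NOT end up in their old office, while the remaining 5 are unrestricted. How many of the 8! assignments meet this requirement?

Inclusion-exclusion on the 3 forbidden self-matches:
Σ_{j=0}^{3} (-1)^j C(3,j)(8-j)!
= C(3,0)·8! - C(3,1)·7! + C(3,2)·6! - C(3,3)·5!
= 40320 - 15120 + 2160 - 120
= 27240

27240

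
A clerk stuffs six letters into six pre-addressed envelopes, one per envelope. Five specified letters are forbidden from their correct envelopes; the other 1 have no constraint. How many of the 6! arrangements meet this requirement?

309

Inclusion-exclusion on the 5 forbidden self-matches:
Σ_{j=0}^{5} (-1)^j C(5,j)(6-j)!
= C(5,0)·6! - C(5,1)·5! + C(5,2)·4! - C(5,3)·3! + C(5,4)·2! - C(5,5)·1!
= 720 - 600 + 240 - 60 + 10 - 1
= 309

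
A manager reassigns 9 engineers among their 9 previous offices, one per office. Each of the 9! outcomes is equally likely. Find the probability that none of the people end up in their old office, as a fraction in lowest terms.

Favorable outcomes: !9 = 133496.
Total outcomes: 9! = 362880.
Probability = 133496/362880 = 16687/45360.

16687/45360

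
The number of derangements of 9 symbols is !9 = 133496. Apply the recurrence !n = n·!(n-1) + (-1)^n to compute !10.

1334961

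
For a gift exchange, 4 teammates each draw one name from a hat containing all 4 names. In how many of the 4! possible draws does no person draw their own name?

Use !n = (n-1)(!(n-1) + !(n-2)).
!4 = 3·(2 + 1) = 3·3 = 9

9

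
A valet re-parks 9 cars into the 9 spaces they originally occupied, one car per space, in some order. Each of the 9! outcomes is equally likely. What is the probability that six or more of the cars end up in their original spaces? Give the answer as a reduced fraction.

Favorable outcomes: Σ_{i≥6} C(9,i)·!(9-i) = 84·2 + 36·1 + 9·0 + 1·1 = 205.
Total outcomes: 9! = 362880.
Probability = 205/362880 = 41/72576.

41/72576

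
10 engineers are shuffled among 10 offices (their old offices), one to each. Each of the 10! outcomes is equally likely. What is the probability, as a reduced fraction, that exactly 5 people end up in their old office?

11/3600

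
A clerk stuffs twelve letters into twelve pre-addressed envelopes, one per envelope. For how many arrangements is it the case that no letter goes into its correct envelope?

176214841

Recurrence: !12 = 12·!11 + (-1)^12.
!12 = 12·14684570 + 1 = 176214841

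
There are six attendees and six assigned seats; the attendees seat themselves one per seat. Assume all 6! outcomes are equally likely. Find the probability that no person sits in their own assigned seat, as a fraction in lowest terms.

Favorable outcomes: !6 = 265.
Total outcomes: 6! = 720.
Probability = 265/720 = 53/144.

53/144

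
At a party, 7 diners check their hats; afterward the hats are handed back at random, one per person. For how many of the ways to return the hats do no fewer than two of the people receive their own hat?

1331

# with exactly i fixed is C(7,i)·!(7-i); sum over i=2..7:
  i=2: C(7,2)·!5 = 21·44 = 924
  i=3: C(7,3)·!4 = 35·9 = 315
  i=4: C(7,4)·!3 = 35·2 = 70
  i=5: C(7,5)·!2 = 21·1 = 21
  i=6: C(7,6)·!1 = 7·0 = 0
  i=7: C(7,7)·!0 = 1·1 = 1
Total = 1331.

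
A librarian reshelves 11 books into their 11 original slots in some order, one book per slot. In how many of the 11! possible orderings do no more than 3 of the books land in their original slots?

# with exactly i fixed is C(11,i)·!(11-i); sum over i=0..3:
  i=0: C(11,0)·!11 = 1·14684570 = 14684570
  i=1: C(11,1)·!10 = 11·1334961 = 14684571
  i=2: C(11,2)·!9 = 55·133496 = 7342280
  i=3: C(11,3)·!8 = 165·14833 = 2447445
Total = 39158866.

39158866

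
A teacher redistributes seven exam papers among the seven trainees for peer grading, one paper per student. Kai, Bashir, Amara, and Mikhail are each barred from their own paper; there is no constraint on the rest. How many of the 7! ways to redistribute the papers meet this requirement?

2790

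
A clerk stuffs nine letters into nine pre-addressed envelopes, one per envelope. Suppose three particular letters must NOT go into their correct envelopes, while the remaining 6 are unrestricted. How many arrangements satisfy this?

256320

Let A_j be the event that the j-th constrained one is fixed. By inclusion-exclusion over the 3 events:
Σ_{j=0}^{3} (-1)^j C(3,j)(9-j)!
= C(3,0)·9! - C(3,1)·8! + C(3,2)·7! - C(3,3)·6!
= 362880 - 120960 + 15120 - 720
= 256320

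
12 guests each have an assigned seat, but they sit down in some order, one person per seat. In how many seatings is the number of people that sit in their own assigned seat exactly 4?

7342335

Choose which 4 of the 12 are fixed: C(12,4) = 495.
The remaining 8 must be deranged: !8 = 14833.
Total: 495 × 14833 = 7342335.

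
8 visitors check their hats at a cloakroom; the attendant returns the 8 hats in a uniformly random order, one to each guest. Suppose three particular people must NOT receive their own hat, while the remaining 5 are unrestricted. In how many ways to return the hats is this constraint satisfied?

27240

Inclusion-exclusion on the 3 forbidden self-matches:
Σ_{j=0}^{3} (-1)^j C(3,j)(8-j)!
= C(3,0)·8! - C(3,1)·7! + C(3,2)·6! - C(3,3)·5!
= 40320 - 15120 + 2160 - 120
= 27240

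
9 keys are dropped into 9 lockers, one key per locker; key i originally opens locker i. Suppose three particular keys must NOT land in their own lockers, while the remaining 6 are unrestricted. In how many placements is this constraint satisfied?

Inclusion-exclusion on the 3 forbidden self-matches:
Σ_{j=0}^{3} (-1)^j C(3,j)(9-j)!
= C(3,0)·9! - C(3,1)·8! + C(3,2)·7! - C(3,3)·6!
= 362880 - 120960 + 15120 - 720
= 256320

256320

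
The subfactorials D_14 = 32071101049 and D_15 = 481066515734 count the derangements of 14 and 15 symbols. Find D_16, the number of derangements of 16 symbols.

7697064251745

D_16 = (16-1)·(D_15 + D_14) = 15·(481066515734 + 32071101049) = 15·513137616783 = 7697064251745.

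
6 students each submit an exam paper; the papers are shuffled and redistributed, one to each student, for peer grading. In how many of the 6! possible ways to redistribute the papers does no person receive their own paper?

265

The subfactorial !6 = [6!/e] (nearest integer).
6! = 720, and 720/e ≈ 264.87, so !6 = 265.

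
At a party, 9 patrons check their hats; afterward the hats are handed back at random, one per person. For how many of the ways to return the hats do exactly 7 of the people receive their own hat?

36

Choose which 7 of the 9 are fixed: C(9,7) = 36.
The other 2 form a derangement: !2 = 1.
Total: 36 × 1 = 36.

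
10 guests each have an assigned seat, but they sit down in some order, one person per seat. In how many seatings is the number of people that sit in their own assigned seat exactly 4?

55650

Pick the 4 fixed positions: C(10,4) = 210 ways.
The remaining 6 must be deranged: !6 = 265.
Total: 210 × 265 = 55650.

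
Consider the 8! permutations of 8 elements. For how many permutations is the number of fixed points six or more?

# with exactly i fixed is C(8,i)·!(8-i); sum over i=6..8:
  i=6: C(8,6)·!2 = 28·1 = 28
  i=7: C(8,7)·!1 = 8·0 = 0
  i=8: C(8,8)·!0 = 1·1 = 1
Total = 29.

29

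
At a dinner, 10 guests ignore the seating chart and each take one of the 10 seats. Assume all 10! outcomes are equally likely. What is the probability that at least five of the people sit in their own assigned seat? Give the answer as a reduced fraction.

829/226800

Favorable outcomes: Σ_{i≥5} C(10,i)·!(10-i) = 252·44 + 210·9 + 120·2 + 45·1 + 10·0 + 1·1 = 13264.
Total outcomes: 10! = 3628800.
Probability = 13264/3628800 = 829/226800.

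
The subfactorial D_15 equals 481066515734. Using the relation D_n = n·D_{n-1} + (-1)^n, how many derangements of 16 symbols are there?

7697064251745

D_16 = 16·481066515734 + 1 = 7697064251745.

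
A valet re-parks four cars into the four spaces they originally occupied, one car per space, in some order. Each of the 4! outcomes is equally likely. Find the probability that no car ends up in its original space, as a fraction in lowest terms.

Favorable outcomes: !4 = 9.
Total outcomes: 4! = 24.
Probability = 9/24 = 3/8.

3/8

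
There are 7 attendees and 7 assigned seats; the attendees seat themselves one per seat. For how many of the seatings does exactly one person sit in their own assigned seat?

1855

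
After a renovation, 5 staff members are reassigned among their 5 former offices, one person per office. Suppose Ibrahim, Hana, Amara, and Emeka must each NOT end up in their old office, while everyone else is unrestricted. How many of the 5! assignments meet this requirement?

53

Let A_j be the event that the j-th constrained one is fixed. By inclusion-exclusion over the 4 events:
Σ_{j=0}^{4} (-1)^j C(4,j)(5-j)!
= C(4,0)·5! - C(4,1)·4! + C(4,2)·3! - C(4,3)·2! + C(4,4)·1!
= 120 - 96 + 36 - 8 + 1
= 53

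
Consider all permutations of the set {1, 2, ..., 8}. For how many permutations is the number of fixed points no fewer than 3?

3235

Sum C(8,i)·!(8-i) for i = 3..8:
  i=3: C(8,3)·!5 = 56·44 = 2464
  i=4: C(8,4)·!4 = 70·9 = 630
  i=5: C(8,5)·!3 = 56·2 = 112
  i=6: C(8,6)·!2 = 28·1 = 28
  i=7: C(8,7)·!1 = 8·0 = 0
  i=8: C(8,8)·!0 = 1·1 = 1
Total = 3235.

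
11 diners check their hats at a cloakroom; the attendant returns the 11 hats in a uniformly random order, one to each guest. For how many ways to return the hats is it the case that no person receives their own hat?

The number of derangements of 11 is !11 = Σ_{k=0}^{11} (-1)^k·11!/k!
= 11! - 11!/1! + 11!/2! - 11!/3! + 11!/4! - 11!/5! + 11!/6! - 11!/7! + 11!/8! - 11!/9! + 11!/10! - 11!/11!
= 39916800 - 39916800 + 19958400 - 6652800 + 1663200 - 332640 + 55440 - 7920 + 990 - 110 + 11 - 1
= 14684570

14684570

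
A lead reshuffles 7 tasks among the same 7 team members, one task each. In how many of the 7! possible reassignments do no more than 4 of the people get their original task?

5018

Sum C(7,i)·!(7-i) for i = 0..4:
  i=0: C(7,0)·!7 = 1·1854 = 1854
  i=1: C(7,1)·!6 = 7·265 = 1855
  i=2: C(7,2)·!5 = 21·44 = 924
  i=3: C(7,3)·!4 = 35·9 = 315
  i=4: C(7,4)·!3 = 35·2 = 70
Total = 5018.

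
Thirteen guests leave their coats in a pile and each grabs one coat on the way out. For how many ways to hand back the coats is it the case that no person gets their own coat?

2290792932

!13 = 13! · Σ_{k=0}^{13} (-1)^k/k!
= 13! - 13!/1! + 13!/2! - 13!/3! + 13!/4! - 13!/5! + 13!/6! - 13!/7! + 13!/8! - 13!/9! + 13!/10! - 13!/11! + 13!/12! - 13!/13!
= 6227020800 - 6227020800 + 3113510400 - 1037836800 + 259459200 - 51891840 + 8648640 - 1235520 + 154440 - 17160 + 1716 - 156 + 13 - 1
= 2290792932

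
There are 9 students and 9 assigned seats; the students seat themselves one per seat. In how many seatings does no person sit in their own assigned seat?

133496

!9 = 9! · Σ_{k=0}^{9} (-1)^k/k!
= 9! - 9!/1! + 9!/2! - 9!/3! + 9!/4! - 9!/5! + 9!/6! - 9!/7! + 9!/8! - 9!/9!
= 362880 - 362880 + 181440 - 60480 + 15120 - 3024 + 504 - 72 + 9 - 1
= 133496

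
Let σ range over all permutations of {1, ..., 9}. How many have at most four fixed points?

Sum C(9,i)·!(9-i) for i = 0..4:
  i=0: C(9,0)·!9 = 1·133496 = 133496
  i=1: C(9,1)·!8 = 9·14833 = 133497
  i=2: C(9,2)·!7 = 36·1854 = 66744
  i=3: C(9,3)·!6 = 84·265 = 22260
  i=4: C(9,4)·!5 = 126·44 = 5544
Total = 361541.

361541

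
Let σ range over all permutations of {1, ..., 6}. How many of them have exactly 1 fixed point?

264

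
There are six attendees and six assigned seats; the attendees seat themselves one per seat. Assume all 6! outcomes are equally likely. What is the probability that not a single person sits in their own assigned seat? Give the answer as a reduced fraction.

53/144

Favorable outcomes: !6 = 265.
Total outcomes: 6! = 720.
Probability = 265/720 = 53/144.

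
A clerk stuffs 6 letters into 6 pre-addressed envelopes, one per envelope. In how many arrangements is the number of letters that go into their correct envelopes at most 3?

Sum C(6,i)·!(6-i) for i = 0..3:
  i=0: C(6,0)·!6 = 1·265 = 265
  i=1: C(6,1)·!5 = 6·44 = 264
  i=2: C(6,2)·!4 = 15·9 = 135
  i=3: C(6,3)·!3 = 20·2 = 40
Total = 704.

704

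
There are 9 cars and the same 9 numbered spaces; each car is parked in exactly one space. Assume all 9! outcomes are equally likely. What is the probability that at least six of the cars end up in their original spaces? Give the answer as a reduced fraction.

41/72576

Favorable outcomes: Σ_{i≥6} C(9,i)·!(9-i) = 84·2 + 36·1 + 9·0 + 1·1 = 205.
Total outcomes: 9! = 362880.
Probability = 205/362880 = 41/72576.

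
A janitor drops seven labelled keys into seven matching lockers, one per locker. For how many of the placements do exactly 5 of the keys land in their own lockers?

21

Pick the 5 fixed positions: C(7,5) = 21 ways.
The other 2 form a derangement: !2 = 1.
Total: 21 × 1 = 21.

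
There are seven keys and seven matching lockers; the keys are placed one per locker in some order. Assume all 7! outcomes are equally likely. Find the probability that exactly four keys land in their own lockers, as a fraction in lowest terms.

Favorable outcomes: C(7,4)·!3 = 35·2 = 70.
Total outcomes: 7! = 5040.
Probability = 70/5040 = 1/72.

1/72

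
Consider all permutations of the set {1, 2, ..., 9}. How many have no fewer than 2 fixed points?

Sum C(9,i)·!(9-i) for i = 2..9:
  i=2: C(9,2)·!7 = 36·1854 = 66744
  i=3: C(9,3)·!6 = 84·265 = 22260
  i=4: C(9,4)·!5 = 126·44 = 5544
  i=5: C(9,5)·!4 = 126·9 = 1134
  i=6: C(9,6)·!3 = 84·2 = 168
  i=7: C(9,7)·!2 = 36·1 = 36
  i=8: C(9,8)·!1 = 9·0 = 0
  i=9: C(9,9)·!0 = 1·1 = 1
Total = 95887.

95887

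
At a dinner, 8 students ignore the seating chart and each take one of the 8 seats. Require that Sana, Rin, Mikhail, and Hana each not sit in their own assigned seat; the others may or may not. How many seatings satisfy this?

24024

Let A_j be the event that the j-th constrained one is fixed. By inclusion-exclusion over the 4 events:
Σ_{j=0}^{4} (-1)^j C(4,j)(8-j)!
= C(4,0)·8! - C(4,1)·7! + C(4,2)·6! - C(4,3)·5! + C(4,4)·4!
= 40320 - 20160 + 4320 - 480 + 24
= 24024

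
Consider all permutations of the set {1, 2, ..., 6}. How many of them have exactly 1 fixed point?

264

Pick the single fixed position: C(6,1) = 6 ways.
The remaining 5 must be deranged: !5 = 44.
Total: 6 × 44 = 264.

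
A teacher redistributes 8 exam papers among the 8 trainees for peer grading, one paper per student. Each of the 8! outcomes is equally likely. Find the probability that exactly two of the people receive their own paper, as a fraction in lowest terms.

Favorable outcomes: C(8,2)·!6 = 28·265 = 7420.
Total outcomes: 8! = 40320.
Probability = 7420/40320 = 53/288.

53/288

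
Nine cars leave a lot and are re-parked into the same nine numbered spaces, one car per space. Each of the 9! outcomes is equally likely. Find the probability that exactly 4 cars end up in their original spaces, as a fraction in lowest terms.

Favorable outcomes: C(9,4)·!5 = 126·44 = 5544.
Total outcomes: 9! = 362880.
Probability = 5544/362880 = 11/720.

11/720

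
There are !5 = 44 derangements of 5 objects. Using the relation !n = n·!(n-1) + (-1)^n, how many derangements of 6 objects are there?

!6 = 6·44 + 1 = 265.

265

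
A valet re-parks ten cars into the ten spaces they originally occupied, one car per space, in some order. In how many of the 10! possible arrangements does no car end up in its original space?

1334961

Use !n = n·!(n-1) + (-1)^n.
!10 = 10·133496 + 1 = 1334961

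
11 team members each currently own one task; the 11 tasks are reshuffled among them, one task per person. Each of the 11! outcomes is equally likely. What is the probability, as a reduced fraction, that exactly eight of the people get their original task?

1/120960

Favorable outcomes: C(11,8)·!3 = 165·2 = 330.
Total outcomes: 11! = 39916800.
Probability = 330/39916800 = 1/120960.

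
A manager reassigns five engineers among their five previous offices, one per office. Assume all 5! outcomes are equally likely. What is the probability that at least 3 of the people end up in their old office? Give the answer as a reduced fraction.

11/120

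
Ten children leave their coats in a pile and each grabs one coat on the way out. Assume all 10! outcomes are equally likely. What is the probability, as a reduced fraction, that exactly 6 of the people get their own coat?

1/1920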